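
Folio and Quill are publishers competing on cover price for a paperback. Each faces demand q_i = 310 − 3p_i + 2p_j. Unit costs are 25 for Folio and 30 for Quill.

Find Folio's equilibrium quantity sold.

216.5625

Folio's profit: π = (p_{Folio} − 25)(310 − 3p_{Folio} + 2p_{Quill}).
∂π/∂p_{Folio} = 385 − 6p_{Folio} + 2p_{Quill} = 0 ⇒ p_{Folio} = 385/6 + (1/3)p_{Quill}.
Similarly p_{Quill} = 200/3 + (1/3)p_{Folio}.
Plugging p_{Quill} into Folio's best response: p_{Folio} = 385/6 + (1/3)(200/3 + (1/3)p_{Folio}) ⇒ (8/9)p_{Folio} = 1555/18, so p_{Folio} = 97.1875.
Then p_{Quill} = 200/3 + (1/3)·97.1875 = 99.0625.
q_{Folio} = 310 − 3·97.1875 + 2·99.0625 = 216.5625.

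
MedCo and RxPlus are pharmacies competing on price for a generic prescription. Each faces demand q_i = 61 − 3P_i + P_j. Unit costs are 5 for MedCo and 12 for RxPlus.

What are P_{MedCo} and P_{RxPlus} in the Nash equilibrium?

MedCo's profit: π = (P_{MedCo} − 5)(61 − 3P_{MedCo} + P_{RxPlus}).
∂π/∂P_{MedCo} = 76 − 6P_{MedCo} + P_{RxPlus} = 0 ⇒ P_{MedCo} = 38/3 + (1/6)P_{RxPlus}.
Similarly P_{RxPlus} = 97/6 + (1/6)P_{MedCo}.
Solving the two reaction functions simultaneously: (1 − (1/6)(1/6))P_{MedCo} = 38/3 + (1/6)·(97/6), so (35/36)P_{MedCo} = 553/36 and P_{MedCo} = 15.8.
Then P_{RxPlus} = 97/6 + (1/6)·15.8 = 18.8.

15.8, 18.8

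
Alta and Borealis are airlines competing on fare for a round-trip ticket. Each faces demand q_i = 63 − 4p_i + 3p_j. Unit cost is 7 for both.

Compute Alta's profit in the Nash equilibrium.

Alta's profit: π = (p_{Alta} − 7)(63 − 4p_{Alta} + 3p_{Borealis}).
∂π/∂p_{Alta} = 91 − 8p_{Alta} + 3p_{Borealis} = 0 ⇒ p_{Alta} = 11.375 + 0.375p_{Borealis}.
Setting p_{Alta} = p_{Borealis} in the reaction function: p_{Alta} = 11.375 + 0.375p_{Alta}, so p_{Alta} = 11.375 / 0.625 = 18.2.
q_{Alta} = 63 − 4·18.2 + 3·18.2 = 44.8.
Profit = (18.2 − 7)·44.8 = 501.76.

501.76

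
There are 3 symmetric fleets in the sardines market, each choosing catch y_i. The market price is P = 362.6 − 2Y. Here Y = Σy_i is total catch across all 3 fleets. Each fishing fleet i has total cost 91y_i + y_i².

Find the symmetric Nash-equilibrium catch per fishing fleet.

A representative fishing fleet's profit is π_i = y_i(362.6 − 2Y) − 91y_i − y_i², with Y = y_i + Σ_{j≠i} y_j.
First-order condition: 271.6 − 6y_i − 2Σ_{j≠i} y_j = 0.
With identical fishing fleets, set every y_j = y: then 271.6 − 6y − 4y = 0, i.e. y = 271.6/10 = 27.16.

27.16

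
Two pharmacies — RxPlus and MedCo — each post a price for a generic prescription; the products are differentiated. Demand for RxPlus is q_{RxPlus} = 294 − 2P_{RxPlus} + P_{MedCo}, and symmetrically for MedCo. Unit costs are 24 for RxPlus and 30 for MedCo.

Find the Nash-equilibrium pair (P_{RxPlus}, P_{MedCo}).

RxPlus's profit: π = (P_{RxPlus} − 24)(294 − 2P_{RxPlus} + P_{MedCo}).
∂π/∂P_{RxPlus} = 342 − 4P_{RxPlus} + P_{MedCo} = 0 ⇒ P_{RxPlus} = 85.5 + 0.25P_{MedCo}.
Similarly P_{MedCo} = 88.5 + 0.25P_{RxPlus}.
Solving the two reaction functions simultaneously: (1 − (0.25)(0.25))P_{RxPlus} = 85.5 + 0.25·88.5, so 0.9375P_{RxPlus} = 107.625 and P_{RxPlus} = 114.8.
Then P_{MedCo} = 88.5 + 0.25·114.8 = 117.2.

114.8, 117.2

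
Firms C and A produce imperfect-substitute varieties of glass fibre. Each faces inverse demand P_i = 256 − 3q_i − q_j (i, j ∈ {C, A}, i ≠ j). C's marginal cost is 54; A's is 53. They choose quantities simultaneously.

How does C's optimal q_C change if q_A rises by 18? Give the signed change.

Firm C's profit: π = q_C(256 − 3q_C − q_A) − 54q_C.
∂π/∂q_C = 202 − 6q_C − q_A = 0 ⇒ q_C = 101/3 − (1/6)q_A.
The reaction-function slope is −1/6, so an 18-unit rise in q_A moves q_C by −1/6 × 18 = −3. C's best response falls — the actions are strategic substitutes.

-3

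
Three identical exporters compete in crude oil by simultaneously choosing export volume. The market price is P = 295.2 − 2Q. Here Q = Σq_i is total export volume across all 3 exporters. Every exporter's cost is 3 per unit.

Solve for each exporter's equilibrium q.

36.525

A representative exporter's profit is π_i = q_i(295.2 − 2Q) − 3q_i, with Q = q_i + Σ_{j≠i} q_j.
First-order condition: 292.2 − 4q_i − 2Σ_{j≠i} q_j = 0.
With identical exporters, set every q_j = q: then 292.2 − 4q − 4q = 0, i.e. q = 292.2/8 = 36.525.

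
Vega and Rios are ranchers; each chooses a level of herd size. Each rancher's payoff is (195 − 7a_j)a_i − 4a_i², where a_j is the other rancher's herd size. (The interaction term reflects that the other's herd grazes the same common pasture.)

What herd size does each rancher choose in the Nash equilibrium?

13

Vega's payoff is (195 − 7a_R)a_V − 4a_V².
∂π/∂a_V = 195 − 7a_R − 8a_V = 0, so a_V = 24.375 − 0.875a_R.
Setting a_V = a_R in the reaction function: a_V = 24.375 − 0.875a_V, so a_V = 24.375 / 1.875 = 13.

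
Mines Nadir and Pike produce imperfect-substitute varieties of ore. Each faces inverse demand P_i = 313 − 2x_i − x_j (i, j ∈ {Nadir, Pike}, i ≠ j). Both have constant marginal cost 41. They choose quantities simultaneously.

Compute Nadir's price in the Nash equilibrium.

Mine Nadir's profit: π = x_{Nadir}(313 − 2x_{Nadir} − x_{Pike}) − 41x_{Nadir}.
∂π/∂x_{Nadir} = 272 − 4x_{Nadir} − x_{Pike} = 0 ⇒ x_{Nadir} = 68 − 0.25x_{Pike}.
Setting x_{Nadir} = x_{Pike} in the reaction function: x_{Nadir} = 68 − 0.25x_{Nadir}, so x_{Nadir} = 68 / 1.25 = 54.4.
P_{Nadir} = 313 − 2·54.4 − 54.4 = 149.8.

149.8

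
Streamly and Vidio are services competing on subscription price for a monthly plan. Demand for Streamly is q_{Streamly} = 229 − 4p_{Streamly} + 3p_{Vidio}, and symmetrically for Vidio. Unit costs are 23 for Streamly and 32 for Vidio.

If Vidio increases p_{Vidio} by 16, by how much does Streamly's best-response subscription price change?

Streamly's profit: π = (p_{Streamly} − 23)(229 − 4p_{Streamly} + 3p_{Vidio}).
∂π/∂p_{Streamly} = 321 − 8p_{Streamly} + 3p_{Vidio} = 0 ⇒ p_{Streamly} = 40.125 + 0.375p_{Vidio}.
The reaction-function slope is 0.375, so a 16-unit rise in p_{Vidio} moves p_{Streamly} by 0.375 × 16 = 6. Streamly's best response rises — the actions are strategic complements.

6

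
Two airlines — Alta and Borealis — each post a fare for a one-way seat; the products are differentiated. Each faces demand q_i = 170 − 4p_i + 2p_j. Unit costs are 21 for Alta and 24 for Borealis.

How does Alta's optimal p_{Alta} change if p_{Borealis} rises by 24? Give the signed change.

6

Alta's profit: π = (p_{Alta} − 21)(170 − 4p_{Alta} + 2p_{Borealis}).
∂π/∂p_{Alta} = 254 − 8p_{Alta} + 2p_{Borealis} = 0 ⇒ p_{Alta} = 31.75 + 0.25p_{Borealis}.
The reaction-function slope is 0.25, so a 24-unit rise in p_{Borealis} moves p_{Alta} by 0.25 × 24 = 6. Alta's best response rises — the actions are strategic complements.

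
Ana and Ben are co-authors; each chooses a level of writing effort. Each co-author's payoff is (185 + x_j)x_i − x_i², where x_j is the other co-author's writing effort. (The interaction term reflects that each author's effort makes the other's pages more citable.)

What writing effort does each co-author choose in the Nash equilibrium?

Ana's payoff is (185 + x_B)x_A − x_A².
∂π/∂x_A = 185 + x_B − 2x_A = 0, so x_A = 92.5 + 0.5x_B.
By symmetry x_B = x_A; substituting into the reaction function, 0.5x_A = 92.5 and x_A = 185.

185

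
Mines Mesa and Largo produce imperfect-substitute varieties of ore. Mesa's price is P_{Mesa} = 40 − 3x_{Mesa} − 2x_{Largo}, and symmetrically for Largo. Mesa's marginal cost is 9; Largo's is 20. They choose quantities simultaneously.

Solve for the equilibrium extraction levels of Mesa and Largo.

4.5625, 1.8125

Mine Mesa's profit: π = x_{Mesa}(40 − 3x_{Mesa} − 2x_{Largo}) − 9x_{Mesa}.
∂π/∂x_{Mesa} = 31 − 6x_{Mesa} − 2x_{Largo} = 0 ⇒ x_{Mesa} = 31/6 − (1/3)x_{Largo}.
Similarly x_{Largo} = 10/3 − (1/3)x_{Mesa}.
Solving the two reaction functions simultaneously: (1 − (−1/3)(−1/3))x_{Mesa} = 31/6 − (1/3)·(10/3), so (8/9)x_{Mesa} = 73/18 and x_{Mesa} = 4.5625.
Then x_{Largo} = 10/3 − (1/3)·4.5625 = 1.8125.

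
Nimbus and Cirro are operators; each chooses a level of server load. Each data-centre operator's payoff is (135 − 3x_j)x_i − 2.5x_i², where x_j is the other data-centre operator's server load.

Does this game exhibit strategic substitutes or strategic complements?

strategic substitutes

Nimbus's payoff is (135 − 3x_C)x_N − 2.5x_N².
∂π/∂x_N = 135 − 3x_C − 5x_N = 0, so x_N = 27 − 0.6x_C.
The best-response slope dx_N/dx_C = −0.6 < 0: the reaction function is downward-sloping, so the choices are strategic substitutes.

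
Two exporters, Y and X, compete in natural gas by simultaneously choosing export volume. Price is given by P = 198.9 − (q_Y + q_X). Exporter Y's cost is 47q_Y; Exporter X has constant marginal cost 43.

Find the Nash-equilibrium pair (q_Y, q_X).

Exporter Y's profit: π = q_Y(198.9 − (q_Y + q_X)) − 47q_Y.
∂π/∂q_Y = 151.9 − 2q_Y − q_X = 0, so q_Y = 75.95 − 0.5q_X.
By the same steps for X: q_X = 77.95 − 0.5q_Y.
Substituting the second reaction function into the first: q_Y = 75.95 − 0.5(77.95 − 0.5q_Y), which gives 0.75q_Y = 36.975 ⇒ q_Y = 49.3.
Then q_X = 77.95 − 0.5·49.3 = 53.3.

49.3, 53.3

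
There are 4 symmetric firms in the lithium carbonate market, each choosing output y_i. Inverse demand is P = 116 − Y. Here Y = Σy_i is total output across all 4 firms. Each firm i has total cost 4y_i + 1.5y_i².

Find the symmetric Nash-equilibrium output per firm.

A representative firm's profit is π_i = y_i(116 − Y) − 4y_i − 1.5y_i², with Y = y_i + Σ_{j≠i} y_j.
First-order condition: 112 − 5y_i − Σ_{j≠i} y_j = 0.
In a symmetric equilibrium every firm chooses the same y, so Σ_{j≠i} y_j = 3y. The condition becomes 112 − 8y = 0, giving y = 112/8 = 14.

14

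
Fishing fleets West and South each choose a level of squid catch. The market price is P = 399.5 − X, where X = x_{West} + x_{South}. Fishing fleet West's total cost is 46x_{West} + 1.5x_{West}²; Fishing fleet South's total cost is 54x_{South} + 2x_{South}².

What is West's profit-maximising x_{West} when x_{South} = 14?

67.9

Fishing fleet West's profit: π = x_{West}(399.5 − (x_{West} + x_{South})) − 46x_{West} − 1.5x_{West}².
∂π/∂x_{West} = 353.5 − 5x_{West} − x_{South} = 0, so x_{West} = 70.7 − 0.2x_{South}.
At x_{South} = 14: x_{West} = 70.7 − 0.2·14 = 67.9.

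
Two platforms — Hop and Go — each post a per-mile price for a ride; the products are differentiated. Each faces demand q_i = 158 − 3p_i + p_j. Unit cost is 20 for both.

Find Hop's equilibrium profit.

Hop's profit: π = (p_{Hop} − 20)(158 − 3p_{Hop} + p_{Go}).
∂π/∂p_{Hop} = 218 − 6p_{Hop} + p_{Go} = 0 ⇒ p_{Hop} = 109/3 + (1/6)p_{Go}.
By symmetry p_{Go} = p_{Hop}; substituting into the reaction function, (5/6)p_{Hop} = 109/3 and p_{Hop} = 43.6.
q_{Hop} = 158 − 3·43.6 + 43.6 = 70.8.
Profit = (43.6 − 20)·70.8 = 1670.88.

1670.88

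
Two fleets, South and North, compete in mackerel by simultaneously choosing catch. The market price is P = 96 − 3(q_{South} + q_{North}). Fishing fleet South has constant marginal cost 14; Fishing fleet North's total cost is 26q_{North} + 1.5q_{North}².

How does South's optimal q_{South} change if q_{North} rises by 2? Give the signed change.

Fishing fleet South's profit: π = q_{South}(96 − 3(q_{South} + q_{North})) − 14q_{South}.
∂π/∂q_{South} = 82 − 6q_{South} − 3q_{North} = 0, so q_{South} = 41/3 − 0.5q_{North}.
The reaction-function slope is −0.5, so a 2-unit rise in q_{North} moves q_{South} by −0.5 × 2 = −1. South's best response falls — the actions are strategic substitutes.

-1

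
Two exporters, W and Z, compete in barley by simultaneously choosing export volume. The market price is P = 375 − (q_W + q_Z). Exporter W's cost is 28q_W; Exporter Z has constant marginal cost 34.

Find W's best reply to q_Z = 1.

173

Exporter W's profit: π = q_W(375 − (q_W + q_Z)) − 28q_W.
∂π/∂q_W = 347 − 2q_W − q_Z = 0, so q_W = 173.5 − 0.5q_Z.
At q_Z = 1: q_W = 173.5 − 0.5·1 = 173.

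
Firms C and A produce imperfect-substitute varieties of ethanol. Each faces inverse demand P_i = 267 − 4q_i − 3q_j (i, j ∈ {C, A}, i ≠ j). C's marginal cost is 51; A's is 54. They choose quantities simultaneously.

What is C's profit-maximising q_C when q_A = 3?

Firm C's profit: π = q_C(267 − 4q_C − 3q_A) − 51q_C.
∂π/∂q_C = 216 − 8q_C − 3q_A = 0 ⇒ q_C = 27 − 0.375q_A.
At q_A = 3: q_C = 27 − 0.375·3 = 25.875.

25.875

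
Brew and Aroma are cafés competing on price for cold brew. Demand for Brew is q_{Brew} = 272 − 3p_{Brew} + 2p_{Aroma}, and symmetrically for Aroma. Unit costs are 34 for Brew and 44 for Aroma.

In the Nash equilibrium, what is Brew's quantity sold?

184.125

Brew's profit: π = (p_{Brew} − 34)(272 − 3p_{Brew} + 2p_{Aroma}).
∂π/∂p_{Brew} = 374 − 6p_{Brew} + 2p_{Aroma} = 0 ⇒ p_{Brew} = 187/3 + (1/3)p_{Aroma}.
Similarly p_{Aroma} = 202/3 + (1/3)p_{Brew}.
Plugging p_{Aroma} into Brew's best response: p_{Brew} = 187/3 + (1/3)(202/3 + (1/3)p_{Brew}) ⇒ (8/9)p_{Brew} = 763/9, so p_{Brew} = 95.375.
Then p_{Aroma} = 202/3 + (1/3)·95.375 = 99.125.
q_{Brew} = 272 − 3·95.375 + 2·99.125 = 184.125.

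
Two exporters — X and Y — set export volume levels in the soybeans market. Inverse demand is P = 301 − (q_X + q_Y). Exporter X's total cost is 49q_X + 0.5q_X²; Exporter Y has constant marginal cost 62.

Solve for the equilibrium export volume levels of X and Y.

53, 93

Exporter X's profit: π = q_X(301 − (q_X + q_Y)) − 49q_X − 0.5q_X².
∂π/∂q_X = 252 − 3q_X − q_Y = 0, so q_X = 84 − (1/3)q_Y.
For Y: ∂π/∂q_Y = 239 − 2q_Y − q_X = 0 ⇒ q_Y = 119.5 − 0.5q_X.
Substituting the second reaction function into the first: q_X = 84 − (1/3)(119.5 − 0.5q_X), which gives (5/6)q_X = 265/6 ⇒ q_X = 53.
Then q_Y = 119.5 − 0.5·53 = 93.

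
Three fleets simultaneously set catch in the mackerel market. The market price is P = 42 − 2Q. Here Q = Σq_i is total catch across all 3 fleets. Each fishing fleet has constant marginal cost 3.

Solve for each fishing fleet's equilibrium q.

A representative fishing fleet's profit is π_i = q_i(42 − 2Q) − 3q_i, with Q = q_i + Σ_{j≠i} q_j.
First-order condition: 39 − 4q_i − 2Σ_{j≠i} q_j = 0.
With identical fishing fleets, set every q_j = q: then 39 − 4q − 4q = 0, i.e. q = 39/8 = 4.875.

4.875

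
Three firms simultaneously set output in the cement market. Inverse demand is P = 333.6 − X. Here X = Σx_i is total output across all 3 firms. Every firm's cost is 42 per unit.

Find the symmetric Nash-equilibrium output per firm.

72.9

A representative firm's profit is π_i = x_i(333.6 − X) − 42x_i, with X = x_i + Σ_{j≠i} x_j.
First-order condition: 291.6 − 2x_i − Σ_{j≠i} x_j = 0.
In a symmetric equilibrium every firm chooses the same x, so Σ_{j≠i} x_j = 2x. The condition becomes 291.6 − 4x = 0, giving x = 291.6/4 = 72.9.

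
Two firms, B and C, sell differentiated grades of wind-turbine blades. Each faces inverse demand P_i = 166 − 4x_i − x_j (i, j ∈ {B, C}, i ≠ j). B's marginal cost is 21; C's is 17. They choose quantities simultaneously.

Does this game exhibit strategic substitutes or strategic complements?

strategic substitutes

Firm B's profit: π = x_B(166 − 4x_B − x_C) − 21x_B.
∂π/∂x_B = 145 − 8x_B − x_C = 0 ⇒ x_B = 18.125 − 0.125x_C.
The best-response slope dx_B/dx_C = −0.125 < 0: the reaction function is downward-sloping, so the choices are strategic substitutes.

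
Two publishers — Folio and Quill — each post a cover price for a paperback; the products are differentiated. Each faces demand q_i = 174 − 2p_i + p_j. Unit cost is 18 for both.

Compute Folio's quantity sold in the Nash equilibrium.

Folio's profit: π = (p_{Folio} − 18)(174 − 2p_{Folio} + p_{Quill}).
∂π/∂p_{Folio} = 210 − 4p_{Folio} + p_{Quill} = 0 ⇒ p_{Folio} = 52.5 + 0.25p_{Quill}.
Setting p_{Folio} = p_{Quill} in the reaction function: p_{Folio} = 52.5 + 0.25p_{Folio}, so p_{Folio} = 52.5 / 0.75 = 70.
q_{Folio} = 174 − 2·70 + 70 = 104.

104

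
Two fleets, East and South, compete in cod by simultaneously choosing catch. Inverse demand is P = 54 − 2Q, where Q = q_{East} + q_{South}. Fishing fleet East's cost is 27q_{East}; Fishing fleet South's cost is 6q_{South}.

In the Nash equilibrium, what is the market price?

29

Fishing fleet East's profit: π = q_{East}(54 − 2(q_{East} + q_{South})) − 27q_{East}.
∂π/∂q_{East} = 27 − 4q_{East} − 2q_{South} = 0, so q_{East} = 6.75 − 0.5q_{South}.
By the same steps for South: q_{South} = 12 − 0.5q_{East}.
Solving the two reaction functions simultaneously: (1 − (−0.5)(−0.5))q_{East} = 6.75 − 0.5·12, so 0.75q_{East} = 0.75 and q_{East} = 1.
Then q_{South} = 12 − 0.5·1 = 11.5.
Equilibrium price: P = 54 − 2·12.5 = 29.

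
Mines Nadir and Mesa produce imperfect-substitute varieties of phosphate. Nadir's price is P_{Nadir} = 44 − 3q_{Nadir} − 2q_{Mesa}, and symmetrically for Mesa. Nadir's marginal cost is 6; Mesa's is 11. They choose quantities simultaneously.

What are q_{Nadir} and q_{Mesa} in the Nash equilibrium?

5.0625, 3.8125

Mine Nadir's profit: π = q_{Nadir}(44 − 3q_{Nadir} − 2q_{Mesa}) − 6q_{Nadir}.
∂π/∂q_{Nadir} = 38 − 6q_{Nadir} − 2q_{Mesa} = 0 ⇒ q_{Nadir} = 19/3 − (1/3)q_{Mesa}.
Similarly q_{Mesa} = 5.5 − (1/3)q_{Nadir}.
Solving the two reaction functions simultaneously: (1 − (−1/3)(−1/3))q_{Nadir} = 19/3 − (1/3)·5.5, so (8/9)q_{Nadir} = 4.5 and q_{Nadir} = 5.0625.
Then q_{Mesa} = 5.5 − (1/3)·5.0625 = 3.8125.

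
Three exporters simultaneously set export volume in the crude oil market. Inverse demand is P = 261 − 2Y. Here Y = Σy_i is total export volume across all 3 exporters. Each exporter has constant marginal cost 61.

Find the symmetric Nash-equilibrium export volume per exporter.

A representative exporter's profit is π_i = y_i(261 − 2Y) − 61y_i, with Y = y_i + Σ_{j≠i} y_j.
First-order condition: 200 − 4y_i − 2Σ_{j≠i} y_j = 0.
With identical exporters, set every y_j = y: then 200 − 4y − 4y = 0, i.e. y = 200/8 = 25.

25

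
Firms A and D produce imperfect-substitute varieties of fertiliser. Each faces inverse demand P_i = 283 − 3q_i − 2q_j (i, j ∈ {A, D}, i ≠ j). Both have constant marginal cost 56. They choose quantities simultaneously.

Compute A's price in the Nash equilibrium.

141.125

Firm A's profit: π = q_A(283 − 3q_A − 2q_D) − 56q_A.
∂π/∂q_A = 227 − 6q_A − 2q_D = 0 ⇒ q_A = 227/6 − (1/3)q_D.
By symmetry q_D = q_A; substituting into the reaction function, (4/3)q_A = 227/6 and q_A = 28.375.
P_A = 283 − 3·28.375 − 2·28.375 = 141.125.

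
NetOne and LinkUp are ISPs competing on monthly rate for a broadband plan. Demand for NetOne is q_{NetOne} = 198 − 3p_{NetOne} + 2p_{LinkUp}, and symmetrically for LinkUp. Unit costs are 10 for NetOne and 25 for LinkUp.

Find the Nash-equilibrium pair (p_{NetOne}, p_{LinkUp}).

NetOne's profit: π = (p_{NetOne} − 10)(198 − 3p_{NetOne} + 2p_{LinkUp}).
∂π/∂p_{NetOne} = 228 − 6p_{NetOne} + 2p_{LinkUp} = 0 ⇒ p_{NetOne} = 38 + (1/3)p_{LinkUp}.
Similarly p_{LinkUp} = 45.5 + (1/3)p_{NetOne}.
Substituting the second reaction function into the first: p_{NetOne} = 38 + (1/3)(45.5 + (1/3)p_{NetOne}), which gives (8/9)p_{NetOne} = 319/6 ⇒ p_{NetOne} = 59.8125.
Then p_{LinkUp} = 45.5 + (1/3)·59.8125 = 65.4375.

59.8125, 65.4375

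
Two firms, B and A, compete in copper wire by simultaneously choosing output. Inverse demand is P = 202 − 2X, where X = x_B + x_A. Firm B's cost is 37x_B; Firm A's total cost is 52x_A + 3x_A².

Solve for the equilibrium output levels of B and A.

Firm B's profit: π = x_B(202 − 2(x_B + x_A)) − 37x_B.
∂π/∂x_B = 165 − 4x_B − 2x_A = 0, so x_B = 41.25 − 0.5x_A.
For A: ∂π/∂x_A = 150 − 10x_A − 2x_B = 0 ⇒ x_A = 15 − 0.2x_B.
Solving the two reaction functions simultaneously: (1 − (−0.5)(−0.2))x_B = 41.25 − 0.5·15, so 0.9x_B = 33.75 and x_B = 37.5.
Then x_A = 15 − 0.2·37.5 = 7.5.

37.5, 7.5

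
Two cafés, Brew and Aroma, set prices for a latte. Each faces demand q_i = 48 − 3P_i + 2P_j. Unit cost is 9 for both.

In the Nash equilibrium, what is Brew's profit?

285.1875

Brew's profit: π = (P_{Brew} − 9)(48 − 3P_{Brew} + 2P_{Aroma}).
∂π/∂P_{Brew} = 75 − 6P_{Brew} + 2P_{Aroma} = 0 ⇒ P_{Brew} = 12.5 + (1/3)P_{Aroma}.
The game is symmetric, so in equilibrium P_{Aroma} = P_{Brew}: the reaction function gives (2/3)P_{Brew} = 12.5, hence P_{Brew} = 18.75.
q_{Brew} = 48 − 3·18.75 + 2·18.75 = 29.25.
Profit = (18.75 − 9)·29.25 = 285.1875.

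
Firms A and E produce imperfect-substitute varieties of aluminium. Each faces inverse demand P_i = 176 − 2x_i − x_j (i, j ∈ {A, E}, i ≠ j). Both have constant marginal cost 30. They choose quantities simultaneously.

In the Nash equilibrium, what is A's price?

88.4

Firm A's profit: π = x_A(176 − 2x_A − x_E) − 30x_A.
∂π/∂x_A = 146 − 4x_A − x_E = 0 ⇒ x_A = 36.5 − 0.25x_E.
Setting x_A = x_E in the reaction function: x_A = 36.5 − 0.25x_A, so x_A = 36.5 / 1.25 = 29.2.
P_A = 176 − 2·29.2 − 29.2 = 88.4.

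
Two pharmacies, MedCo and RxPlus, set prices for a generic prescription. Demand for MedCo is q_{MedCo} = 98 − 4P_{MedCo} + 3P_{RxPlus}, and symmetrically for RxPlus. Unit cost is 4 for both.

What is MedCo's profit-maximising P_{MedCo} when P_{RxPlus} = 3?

15.375

MedCo's profit: π = (P_{MedCo} − 4)(98 − 4P_{MedCo} + 3P_{RxPlus}).
∂π/∂P_{MedCo} = 114 − 8P_{MedCo} + 3P_{RxPlus} = 0 ⇒ P_{MedCo} = 14.25 + 0.375P_{RxPlus}.
At P_{RxPlus} = 3: P_{MedCo} = 14.25 + 0.375·3 = 15.375.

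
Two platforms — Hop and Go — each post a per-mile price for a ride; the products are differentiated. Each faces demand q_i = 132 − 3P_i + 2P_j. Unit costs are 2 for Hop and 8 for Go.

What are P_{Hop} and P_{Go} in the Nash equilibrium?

35.625, 37.875

Hop's profit: π = (P_{Hop} − 2)(132 − 3P_{Hop} + 2P_{Go}).
∂π/∂P_{Hop} = 138 − 6P_{Hop} + 2P_{Go} = 0 ⇒ P_{Hop} = 23 + (1/3)P_{Go}.
Similarly P_{Go} = 26 + (1/3)P_{Hop}.
Solving the two reaction functions simultaneously: (1 − (1/3)(1/3))P_{Hop} = 23 + (1/3)·26, so (8/9)P_{Hop} = 95/3 and P_{Hop} = 35.625.
Then P_{Go} = 26 + (1/3)·35.625 = 37.875.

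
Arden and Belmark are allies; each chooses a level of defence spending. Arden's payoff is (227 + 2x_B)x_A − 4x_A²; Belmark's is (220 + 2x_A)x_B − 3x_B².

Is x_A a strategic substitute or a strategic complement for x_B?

strategic complements

Expanding Arden's payoff: 227x_A + 2x_Bx_A − 4x_A².
∂π/∂x_A = 227 + 2x_B − 8x_A = 0, so x_A = 28.375 + 0.25x_B.
The best-response slope dx_A/dx_B = 0.25 > 0: the reaction function is upward-sloping, so the choices are strategic complements.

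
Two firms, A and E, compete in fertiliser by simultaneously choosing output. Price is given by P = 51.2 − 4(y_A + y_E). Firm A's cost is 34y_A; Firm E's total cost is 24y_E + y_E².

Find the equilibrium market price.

37.95

Firm A's profit: π = y_A(51.2 − 4(y_A + y_E)) − 34y_A.
∂π/∂y_A = 17.2 − 8y_A − 4y_E = 0, so y_A = 2.15 − 0.5y_E.
For E: ∂π/∂y_E = 27.2 − 10y_E − 4y_A = 0 ⇒ y_E = 2.72 − 0.4y_A.
Substituting the second reaction function into the first: y_A = 2.15 − 0.5(2.72 − 0.4y_A), which gives 0.8y_A = 0.79 ⇒ y_A = 0.9875.
Then y_E = 2.72 − 0.4·0.9875 = 2.325.
Equilibrium price: P = 51.2 − 4·3.3125 = 37.95.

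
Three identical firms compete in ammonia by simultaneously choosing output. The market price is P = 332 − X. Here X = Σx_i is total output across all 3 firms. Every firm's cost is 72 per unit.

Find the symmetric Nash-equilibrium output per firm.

65

A representative firm's profit is π_i = x_i(332 − X) − 72x_i, with X = x_i + Σ_{j≠i} x_j.
First-order condition: 260 − 2x_i − Σ_{j≠i} x_j = 0.
Imposing symmetry (x_j = x for all j) turns Σ_{j≠i} x_j into 2x, so 260 = 4x and x = 65.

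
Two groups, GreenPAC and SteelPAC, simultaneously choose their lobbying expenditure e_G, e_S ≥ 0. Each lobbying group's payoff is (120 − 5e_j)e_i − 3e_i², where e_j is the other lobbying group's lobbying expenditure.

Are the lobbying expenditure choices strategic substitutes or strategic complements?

strategic substitutes

GreenPAC's payoff is (120 − 5e_S)e_G − 3e_G².
∂π/∂e_G = 120 − 5e_S − 6e_G = 0, so e_G = 20 − (5/6)e_S.
The best-response slope de_G/de_S = −5/6 < 0: the reaction function is downward-sloping, so the choices are strategic substitutes.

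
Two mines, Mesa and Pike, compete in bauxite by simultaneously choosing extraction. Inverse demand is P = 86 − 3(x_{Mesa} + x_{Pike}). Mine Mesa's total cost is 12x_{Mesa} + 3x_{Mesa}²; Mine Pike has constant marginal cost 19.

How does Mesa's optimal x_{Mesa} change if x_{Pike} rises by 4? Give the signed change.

-1

Mine Mesa's profit: π = x_{Mesa}(86 − 3(x_{Mesa} + x_{Pike})) − 12x_{Mesa} − 3x_{Mesa}².
∂π/∂x_{Mesa} = 74 − 12x_{Mesa} − 3x_{Pike} = 0, so x_{Mesa} = 37/6 − 0.25x_{Pike}.
The reaction-function slope is −0.25, so a 4-unit rise in x_{Pike} moves x_{Mesa} by −0.25 × 4 = −1. Mesa's best response falls — the actions are strategic substitutes.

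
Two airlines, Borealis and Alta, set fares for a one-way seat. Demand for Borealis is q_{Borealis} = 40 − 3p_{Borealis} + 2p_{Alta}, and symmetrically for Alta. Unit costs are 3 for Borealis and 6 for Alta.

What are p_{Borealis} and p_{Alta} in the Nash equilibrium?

Borealis's profit: π = (p_{Borealis} − 3)(40 − 3p_{Borealis} + 2p_{Alta}).
∂π/∂p_{Borealis} = 49 − 6p_{Borealis} + 2p_{Alta} = 0 ⇒ p_{Borealis} = 49/6 + (1/3)p_{Alta}.
Similarly p_{Alta} = 29/3 + (1/3)p_{Borealis}.
Substituting the second reaction function into the first: p_{Borealis} = 49/6 + (1/3)(29/3 + (1/3)p_{Borealis}), which gives (8/9)p_{Borealis} = 205/18 ⇒ p_{Borealis} = 12.8125.
Then p_{Alta} = 29/3 + (1/3)·12.8125 = 13.9375.

12.8125, 13.9375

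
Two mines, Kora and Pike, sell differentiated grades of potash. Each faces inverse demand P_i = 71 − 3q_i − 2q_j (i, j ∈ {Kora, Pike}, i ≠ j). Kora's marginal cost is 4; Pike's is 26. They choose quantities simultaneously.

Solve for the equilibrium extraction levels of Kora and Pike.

Mine Kora's profit: π = q_{Kora}(71 − 3q_{Kora} − 2q_{Pike}) − 4q_{Kora}.
∂π/∂q_{Kora} = 67 − 6q_{Kora} − 2q_{Pike} = 0 ⇒ q_{Kora} = 67/6 − (1/3)q_{Pike}.
Similarly q_{Pike} = 7.5 − (1/3)q_{Kora}.
Plugging q_{Pike} into Kora's best response: q_{Kora} = 67/6 − (1/3)(7.5 − (1/3)q_{Kora}) ⇒ (8/9)q_{Kora} = 26/3, so q_{Kora} = 9.75.
Then q_{Pike} = 7.5 − (1/3)·9.75 = 4.25.

9.75, 4.25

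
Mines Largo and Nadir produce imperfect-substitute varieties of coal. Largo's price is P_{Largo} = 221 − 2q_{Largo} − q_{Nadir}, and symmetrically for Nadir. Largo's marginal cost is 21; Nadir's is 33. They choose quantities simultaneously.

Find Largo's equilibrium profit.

Mine Largo's profit: π = q_{Largo}(221 − 2q_{Largo} − q_{Nadir}) − 21q_{Largo}.
∂π/∂q_{Largo} = 200 − 4q_{Largo} − q_{Nadir} = 0 ⇒ q_{Largo} = 50 − 0.25q_{Nadir}.
Similarly q_{Nadir} = 47 − 0.25q_{Largo}.
Substituting the second reaction function into the first: q_{Largo} = 50 − 0.25(47 − 0.25q_{Largo}), which gives 0.9375q_{Largo} = 38.25 ⇒ q_{Largo} = 40.8.
Then q_{Nadir} = 47 − 0.25·40.8 = 36.8.
P_{Largo} = 221 − 2·40.8 − 36.8 = 102.6.
Profit = (102.6 − 21)·40.8 = 3329.28.

3329.28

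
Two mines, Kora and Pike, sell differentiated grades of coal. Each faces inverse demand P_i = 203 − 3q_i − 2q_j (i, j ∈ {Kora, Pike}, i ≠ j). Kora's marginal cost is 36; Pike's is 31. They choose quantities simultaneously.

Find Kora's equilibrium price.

97.6875

Mine Kora's profit: π = q_{Kora}(203 − 3q_{Kora} − 2q_{Pike}) − 36q_{Kora}.
∂π/∂q_{Kora} = 167 − 6q_{Kora} − 2q_{Pike} = 0 ⇒ q_{Kora} = 167/6 − (1/3)q_{Pike}.
Similarly q_{Pike} = 86/3 − (1/3)q_{Kora}.
Substituting the second reaction function into the first: q_{Kora} = 167/6 − (1/3)(86/3 − (1/3)q_{Kora}), which gives (8/9)q_{Kora} = 329/18 ⇒ q_{Kora} = 20.5625.
Then q_{Pike} = 86/3 − (1/3)·20.5625 = 21.8125.
P_{Kora} = 203 − 3·20.5625 − 2·21.8125 = 97.6875.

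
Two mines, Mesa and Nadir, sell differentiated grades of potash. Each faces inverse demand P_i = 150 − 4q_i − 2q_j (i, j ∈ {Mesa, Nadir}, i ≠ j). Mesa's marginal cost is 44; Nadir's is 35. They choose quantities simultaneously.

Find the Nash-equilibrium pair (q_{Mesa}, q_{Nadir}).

Mine Mesa's profit: π = q_{Mesa}(150 − 4q_{Mesa} − 2q_{Nadir}) − 44q_{Mesa}.
∂π/∂q_{Mesa} = 106 − 8q_{Mesa} − 2q_{Nadir} = 0 ⇒ q_{Mesa} = 13.25 − 0.25q_{Nadir}.
Similarly q_{Nadir} = 14.375 − 0.25q_{Mesa}.
Substituting the second reaction function into the first: q_{Mesa} = 13.25 − 0.25(14.375 − 0.25q_{Mesa}), which gives 0.9375q_{Mesa} = 309/32 ⇒ q_{Mesa} = 10.3.
Then q_{Nadir} = 14.375 − 0.25·10.3 = 11.8.

10.3, 11.8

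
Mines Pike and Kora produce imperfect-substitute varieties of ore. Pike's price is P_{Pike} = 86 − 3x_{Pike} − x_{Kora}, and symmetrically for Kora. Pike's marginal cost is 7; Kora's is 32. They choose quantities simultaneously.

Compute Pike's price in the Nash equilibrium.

43

Mine Pike's profit: π = x_{Pike}(86 − 3x_{Pike} − x_{Kora}) − 7x_{Pike}.
∂π/∂x_{Pike} = 79 − 6x_{Pike} − x_{Kora} = 0 ⇒ x_{Pike} = 79/6 − (1/6)x_{Kora}.
Similarly x_{Kora} = 9 − (1/6)x_{Pike}.
Substituting the second reaction function into the first: x_{Pike} = 79/6 − (1/6)(9 − (1/6)x_{Pike}), which gives (35/36)x_{Pike} = 35/3 ⇒ x_{Pike} = 12.
Then x_{Kora} = 9 − (1/6)·12 = 7.
P_{Pike} = 86 − 3·12 − 7 = 43.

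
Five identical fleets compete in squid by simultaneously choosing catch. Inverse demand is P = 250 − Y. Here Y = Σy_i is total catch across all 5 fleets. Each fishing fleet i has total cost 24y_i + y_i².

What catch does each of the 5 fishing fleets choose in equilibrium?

28.25

A representative fishing fleet's profit is π_i = y_i(250 − Y) − 24y_i − y_i², with Y = y_i + Σ_{j≠i} y_j.
First-order condition: 226 − 4y_i − Σ_{j≠i} y_j = 0.
In a symmetric equilibrium every fishing fleet chooses the same y, so Σ_{j≠i} y_j = 4y. The condition becomes 226 − 8y = 0, giving y = 226/8 = 28.25.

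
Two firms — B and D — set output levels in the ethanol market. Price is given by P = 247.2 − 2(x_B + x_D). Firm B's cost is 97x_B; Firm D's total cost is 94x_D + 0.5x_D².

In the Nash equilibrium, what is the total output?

Firm B's profit: π = x_B(247.2 − 2(x_B + x_D)) − 97x_B.
∂π/∂x_B = 150.2 − 4x_B − 2x_D = 0, so x_B = 37.55 − 0.5x_D.
For D: ∂π/∂x_D = 153.2 − 5x_D − 2x_B = 0 ⇒ x_D = 30.64 − 0.4x_B.
Substituting the second reaction function into the first: x_B = 37.55 − 0.5(30.64 − 0.4x_B), which gives 0.8x_B = 22.23 ⇒ x_B = 27.7875.
Then x_D = 30.64 − 0.4·27.7875 = 19.525.
Total output: 27.7875 + 19.525 = 47.3125.

47.3125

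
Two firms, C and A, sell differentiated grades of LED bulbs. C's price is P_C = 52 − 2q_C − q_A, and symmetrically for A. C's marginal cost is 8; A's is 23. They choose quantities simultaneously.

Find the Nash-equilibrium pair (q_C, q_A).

Firm C's profit: π = q_C(52 − 2q_C − q_A) − 8q_C.
∂π/∂q_C = 44 − 4q_C − q_A = 0 ⇒ q_C = 11 − 0.25q_A.
Similarly q_A = 7.25 − 0.25q_C.
Substituting the second reaction function into the first: q_C = 11 − 0.25(7.25 − 0.25q_C), which gives 0.9375q_C = 9.1875 ⇒ q_C = 9.8.
Then q_A = 7.25 − 0.25·9.8 = 4.8.

9.8, 4.8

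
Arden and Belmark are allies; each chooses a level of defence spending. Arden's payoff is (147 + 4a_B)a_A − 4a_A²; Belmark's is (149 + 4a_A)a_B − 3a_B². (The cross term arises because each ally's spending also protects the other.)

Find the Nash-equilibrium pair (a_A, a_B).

46.1875, 55.625

Expanding Arden's payoff: 147a_A + 4a_Ba_A − 4a_A².
∂π/∂a_A = 147 + 4a_B − 8a_A = 0, so a_A = 18.375 + 0.5a_B.
Likewise for Belmark: a_B = 149/6 + (2/3)a_A.
Solving the two reaction functions simultaneously: (1 − (0.5)(2/3))a_A = 18.375 + 0.5·(149/6), so (2/3)a_A = 739/24 and a_A = 46.1875.
Then a_B = 149/6 + (2/3)·46.1875 = 55.625.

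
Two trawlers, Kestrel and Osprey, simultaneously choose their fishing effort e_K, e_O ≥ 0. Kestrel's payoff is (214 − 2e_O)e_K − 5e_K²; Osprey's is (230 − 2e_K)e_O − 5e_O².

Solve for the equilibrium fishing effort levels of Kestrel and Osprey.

Expanding Kestrel's payoff: 214e_K − 2e_Oe_K − 5e_K².
∂π/∂e_K = 214 − 2e_O − 10e_K = 0, so e_K = 21.4 − 0.2e_O.
Likewise for Osprey: e_O = 23 − 0.2e_K.
Solving the two reaction functions simultaneously: (1 − (−0.2)(−0.2))e_K = 21.4 − 0.2·23, so 0.96e_K = 16.8 and e_K = 17.5.
Then e_O = 23 − 0.2·17.5 = 19.5.

17.5, 19.5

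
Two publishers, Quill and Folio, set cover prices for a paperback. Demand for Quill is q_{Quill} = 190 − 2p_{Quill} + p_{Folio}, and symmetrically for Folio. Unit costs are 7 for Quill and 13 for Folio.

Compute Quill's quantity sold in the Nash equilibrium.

Quill's profit: π = (p_{Quill} − 7)(190 − 2p_{Quill} + p_{Folio}).
∂π/∂p_{Quill} = 204 − 4p_{Quill} + p_{Folio} = 0 ⇒ p_{Quill} = 51 + 0.25p_{Folio}.
Similarly p_{Folio} = 54 + 0.25p_{Quill}.
Plugging p_{Folio} into Quill's best response: p_{Quill} = 51 + 0.25(54 + 0.25p_{Quill}) ⇒ 0.9375p_{Quill} = 64.5, so p_{Quill} = 68.8.
Then p_{Folio} = 54 + 0.25·68.8 = 71.2.
q_{Quill} = 190 − 2·68.8 + 71.2 = 123.6.

123.6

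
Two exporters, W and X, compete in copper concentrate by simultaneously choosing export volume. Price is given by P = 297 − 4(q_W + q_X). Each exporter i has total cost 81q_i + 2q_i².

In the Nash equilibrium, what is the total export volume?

Exporter W's profit: π = q_W(297 − 4(q_W + q_X)) − 81q_W − 2q_W².
∂π/∂q_W = 216 − 12q_W − 4q_X = 0, so q_W = 18 − (1/3)q_X.
The game is symmetric, so in equilibrium q_X = q_W: the reaction function gives (4/3)q_W = 18, hence q_W = 13.5.
Total export volume: 13.5 + 13.5 = 27.

27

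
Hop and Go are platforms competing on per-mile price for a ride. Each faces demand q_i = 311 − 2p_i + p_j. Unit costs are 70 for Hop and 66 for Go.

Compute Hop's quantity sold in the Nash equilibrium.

Hop's profit: π = (p_{Hop} − 70)(311 − 2p_{Hop} + p_{Go}).
∂π/∂p_{Hop} = 451 − 4p_{Hop} + p_{Go} = 0 ⇒ p_{Hop} = 112.75 + 0.25p_{Go}.
Similarly p_{Go} = 110.75 + 0.25p_{Hop}.
Substituting the second reaction function into the first: p_{Hop} = 112.75 + 0.25(110.75 + 0.25p_{Hop}), which gives 0.9375p_{Hop} = 140.4375 ⇒ p_{Hop} = 149.8.
Then p_{Go} = 110.75 + 0.25·149.8 = 148.2.
q_{Hop} = 311 − 2·149.8 + 148.2 = 159.6.

159.6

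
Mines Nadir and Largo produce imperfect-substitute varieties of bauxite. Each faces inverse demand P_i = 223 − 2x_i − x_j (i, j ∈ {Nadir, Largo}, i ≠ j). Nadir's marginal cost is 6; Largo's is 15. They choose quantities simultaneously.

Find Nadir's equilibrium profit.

3872

Mine Nadir's profit: π = x_{Nadir}(223 − 2x_{Nadir} − x_{Largo}) − 6x_{Nadir}.
∂π/∂x_{Nadir} = 217 − 4x_{Nadir} − x_{Largo} = 0 ⇒ x_{Nadir} = 54.25 − 0.25x_{Largo}.
Similarly x_{Largo} = 52 − 0.25x_{Nadir}.
Plugging x_{Largo} into Nadir's best response: x_{Nadir} = 54.25 − 0.25(52 − 0.25x_{Nadir}) ⇒ 0.9375x_{Nadir} = 41.25, so x_{Nadir} = 44.
Then x_{Largo} = 52 − 0.25·44 = 41.
P_{Nadir} = 223 − 2·44 − 41 = 94.
Profit = (94 − 6)·44 = 3872.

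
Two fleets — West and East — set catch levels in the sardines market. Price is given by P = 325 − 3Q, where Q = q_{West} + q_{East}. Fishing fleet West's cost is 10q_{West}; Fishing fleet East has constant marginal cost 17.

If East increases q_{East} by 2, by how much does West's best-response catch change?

Fishing fleet West's profit: π = q_{West}(325 − 3(q_{West} + q_{East})) − 10q_{West}.
∂π/∂q_{West} = 315 − 6q_{West} − 3q_{East} = 0, so q_{West} = 52.5 − 0.5q_{East}.
The reaction-function slope is −0.5, so a 2-unit rise in q_{East} moves q_{West} by −0.5 × 2 = −1. West's best response falls — the actions are strategic substitutes.

-1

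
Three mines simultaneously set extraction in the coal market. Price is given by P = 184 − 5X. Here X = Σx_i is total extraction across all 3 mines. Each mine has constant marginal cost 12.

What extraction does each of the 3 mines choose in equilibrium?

8.6

A representative mine's profit is π_i = x_i(184 − 5X) − 12x_i, with X = x_i + Σ_{j≠i} x_j.
First-order condition: 172 − 10x_i − 5Σ_{j≠i} x_j = 0.
With identical mines, set every x_j = x: then 172 − 10x − 10x = 0, i.e. x = 172/20 = 8.6.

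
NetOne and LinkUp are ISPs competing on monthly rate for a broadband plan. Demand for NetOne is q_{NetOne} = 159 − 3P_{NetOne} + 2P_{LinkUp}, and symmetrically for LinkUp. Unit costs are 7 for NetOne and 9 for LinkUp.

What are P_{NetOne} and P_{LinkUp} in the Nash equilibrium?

NetOne's profit: π = (P_{NetOne} − 7)(159 − 3P_{NetOne} + 2P_{LinkUp}).
∂π/∂P_{NetOne} = 180 − 6P_{NetOne} + 2P_{LinkUp} = 0 ⇒ P_{NetOne} = 30 + (1/3)P_{LinkUp}.
Similarly P_{LinkUp} = 31 + (1/3)P_{NetOne}.
Plugging P_{LinkUp} into NetOne's best response: P_{NetOne} = 30 + (1/3)(31 + (1/3)P_{NetOne}) ⇒ (8/9)P_{NetOne} = 121/3, so P_{NetOne} = 45.375.
Then P_{LinkUp} = 31 + (1/3)·45.375 = 46.125.

45.375, 46.125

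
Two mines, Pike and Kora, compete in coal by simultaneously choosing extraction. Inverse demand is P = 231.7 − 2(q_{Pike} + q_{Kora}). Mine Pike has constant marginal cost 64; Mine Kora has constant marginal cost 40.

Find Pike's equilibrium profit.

1147.205

Mine Pike's profit: π = q_{Pike}(231.7 − 2(q_{Pike} + q_{Kora})) − 64q_{Pike}.
∂π/∂q_{Pike} = 167.7 − 4q_{Pike} − 2q_{Kora} = 0, so q_{Pike} = 41.925 − 0.5q_{Kora}.
By the same steps for Kora: q_{Kora} = 47.925 − 0.5q_{Pike}.
Substituting the second reaction function into the first: q_{Pike} = 41.925 − 0.5(47.925 − 0.5q_{Pike}), which gives 0.75q_{Pike} = 17.9625 ⇒ q_{Pike} = 23.95.
Then q_{Kora} = 47.925 − 0.5·23.95 = 35.95.
Price P = 231.7 − 2·59.9 = 111.9.
Pike's profit: (111.9 − 64)·23.95 = 1147.205.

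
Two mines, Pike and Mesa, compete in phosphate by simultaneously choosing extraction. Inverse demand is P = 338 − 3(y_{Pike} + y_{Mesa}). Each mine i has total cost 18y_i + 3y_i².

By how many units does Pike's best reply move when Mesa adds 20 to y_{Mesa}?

Mine Pike's profit: π = y_{Pike}(338 − 3(y_{Pike} + y_{Mesa})) − 18y_{Pike} − 3y_{Pike}².
∂π/∂y_{Pike} = 320 − 12y_{Pike} − 3y_{Mesa} = 0, so y_{Pike} = 80/3 − 0.25y_{Mesa}.
The reaction-function slope is −0.25, so a 20-unit rise in y_{Mesa} moves y_{Pike} by −0.25 × 20 = −5. Pike's best response falls — the actions are strategic substitutes.

-5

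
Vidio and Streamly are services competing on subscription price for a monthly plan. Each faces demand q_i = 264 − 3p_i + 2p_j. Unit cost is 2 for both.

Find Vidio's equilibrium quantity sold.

196.5

Vidio's profit: π = (p_{Vidio} − 2)(264 − 3p_{Vidio} + 2p_{Streamly}).
∂π/∂p_{Vidio} = 270 − 6p_{Vidio} + 2p_{Streamly} = 0 ⇒ p_{Vidio} = 45 + (1/3)p_{Streamly}.
Setting p_{Vidio} = p_{Streamly} in the reaction function: p_{Vidio} = 45 + (1/3)p_{Vidio}, so p_{Vidio} = 45 / (2/3) = 67.5.
q_{Vidio} = 264 − 3·67.5 + 2·67.5 = 196.5.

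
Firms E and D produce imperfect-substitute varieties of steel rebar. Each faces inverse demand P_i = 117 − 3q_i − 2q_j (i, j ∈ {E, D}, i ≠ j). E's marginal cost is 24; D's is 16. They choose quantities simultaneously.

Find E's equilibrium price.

Firm E's profit: π = q_E(117 − 3q_E − 2q_D) − 24q_E.
∂π/∂q_E = 93 − 6q_E − 2q_D = 0 ⇒ q_E = 15.5 − (1/3)q_D.
Similarly q_D = 101/6 − (1/3)q_E.
Plugging q_D into E's best response: q_E = 15.5 − (1/3)(101/6 − (1/3)q_E) ⇒ (8/9)q_E = 89/9, so q_E = 11.125.
Then q_D = 101/6 − (1/3)·11.125 = 13.125.
P_E = 117 − 3·11.125 − 2·13.125 = 57.375.

57.375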